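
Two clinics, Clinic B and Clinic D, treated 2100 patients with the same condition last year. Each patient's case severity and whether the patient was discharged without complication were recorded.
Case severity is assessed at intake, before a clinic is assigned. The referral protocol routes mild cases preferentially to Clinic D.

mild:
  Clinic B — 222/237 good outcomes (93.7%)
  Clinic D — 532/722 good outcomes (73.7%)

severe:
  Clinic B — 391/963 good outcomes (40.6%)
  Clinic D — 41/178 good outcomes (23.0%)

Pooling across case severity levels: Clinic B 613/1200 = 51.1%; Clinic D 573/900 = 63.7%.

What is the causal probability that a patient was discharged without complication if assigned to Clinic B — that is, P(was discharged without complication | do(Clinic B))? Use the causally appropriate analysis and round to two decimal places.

0.65

The imbalance in case severity arose from how patients were allocated, not from anything the clinic did; and case severity independently affects the outcome. The pooled gap is confounded — condition on case severity.
Standardising Clinic B to the population case severity mix: 0.457·222/237 + 0.543·391/963 = 0.648.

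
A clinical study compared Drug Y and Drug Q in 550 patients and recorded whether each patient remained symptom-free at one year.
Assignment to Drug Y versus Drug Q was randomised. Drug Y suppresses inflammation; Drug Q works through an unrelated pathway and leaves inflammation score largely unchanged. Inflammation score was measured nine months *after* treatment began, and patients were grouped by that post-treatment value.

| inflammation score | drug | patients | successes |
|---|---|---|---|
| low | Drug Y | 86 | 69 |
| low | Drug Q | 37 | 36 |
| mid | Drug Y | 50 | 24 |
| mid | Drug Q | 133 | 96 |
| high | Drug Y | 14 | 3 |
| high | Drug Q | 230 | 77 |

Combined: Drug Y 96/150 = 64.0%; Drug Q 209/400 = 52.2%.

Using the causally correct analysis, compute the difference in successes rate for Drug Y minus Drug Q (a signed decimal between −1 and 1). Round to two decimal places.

+0.12

Inflammation score is downstream of the drug. One should not condition on a consequence of treatment, so the overall rates are the right comparison.
The causal difference is the pooled difference: 0.640 − 0.522 = +0.117.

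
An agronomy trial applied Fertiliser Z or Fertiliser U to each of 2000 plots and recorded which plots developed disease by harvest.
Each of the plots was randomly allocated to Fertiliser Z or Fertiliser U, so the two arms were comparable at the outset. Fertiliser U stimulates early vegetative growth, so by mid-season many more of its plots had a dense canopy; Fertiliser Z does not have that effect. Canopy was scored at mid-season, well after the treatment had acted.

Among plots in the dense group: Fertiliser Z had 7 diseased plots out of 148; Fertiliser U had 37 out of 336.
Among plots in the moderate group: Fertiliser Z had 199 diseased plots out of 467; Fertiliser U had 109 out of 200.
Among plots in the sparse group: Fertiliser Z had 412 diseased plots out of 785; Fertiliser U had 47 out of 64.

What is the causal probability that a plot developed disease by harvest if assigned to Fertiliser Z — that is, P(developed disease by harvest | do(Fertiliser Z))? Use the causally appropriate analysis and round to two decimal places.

0.44

Mid-season canopy here is a post-treatment variable shaped by the fertiliser; conditioning on it would introduce bias rather than remove it. The overall comparison is the causal one.
So P(outcome | do(Fertiliser Z)) is just the pooled rate for Fertiliser Z: 618/1400 = 0.441.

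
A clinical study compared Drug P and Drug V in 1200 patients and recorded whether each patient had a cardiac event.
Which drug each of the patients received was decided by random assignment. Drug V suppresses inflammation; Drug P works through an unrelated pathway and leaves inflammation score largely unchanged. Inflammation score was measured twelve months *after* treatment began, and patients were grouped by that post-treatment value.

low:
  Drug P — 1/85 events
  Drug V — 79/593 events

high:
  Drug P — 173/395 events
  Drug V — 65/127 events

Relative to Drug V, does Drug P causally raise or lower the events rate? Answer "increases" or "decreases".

increases

Stratifying would compare drugs among patients the drugs themselves sorted into inflammation score groups — a form of selection on an intermediate. The unconditioned pooled rates give the total causal effect.
Pooled: Drug P 36.2% vs Drug V 20.0%; Drug V is lower overall.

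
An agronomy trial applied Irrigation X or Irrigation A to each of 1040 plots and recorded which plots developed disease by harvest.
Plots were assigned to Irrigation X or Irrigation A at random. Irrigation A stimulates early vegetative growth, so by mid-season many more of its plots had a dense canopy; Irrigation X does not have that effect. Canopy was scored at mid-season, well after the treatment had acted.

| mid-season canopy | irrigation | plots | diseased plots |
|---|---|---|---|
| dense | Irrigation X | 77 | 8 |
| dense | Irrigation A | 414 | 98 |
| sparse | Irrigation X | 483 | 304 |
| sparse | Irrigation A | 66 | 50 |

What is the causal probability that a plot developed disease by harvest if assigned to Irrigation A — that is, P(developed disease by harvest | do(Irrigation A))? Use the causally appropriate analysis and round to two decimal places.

0.31

The mid-season canopy-specific comparison favours Irrigation X throughout, but the pooled figures favour Irrigation A. The question is whether to condition on mid-season canopy.
Mid-season canopy here is a post-treatment variable shaped by the irrigation; conditioning on it would introduce bias rather than remove it. The overall comparison is the causal one.
So P(outcome | do(Irrigation A)) is just the pooled rate for Irrigation A: 148/480 = 0.308.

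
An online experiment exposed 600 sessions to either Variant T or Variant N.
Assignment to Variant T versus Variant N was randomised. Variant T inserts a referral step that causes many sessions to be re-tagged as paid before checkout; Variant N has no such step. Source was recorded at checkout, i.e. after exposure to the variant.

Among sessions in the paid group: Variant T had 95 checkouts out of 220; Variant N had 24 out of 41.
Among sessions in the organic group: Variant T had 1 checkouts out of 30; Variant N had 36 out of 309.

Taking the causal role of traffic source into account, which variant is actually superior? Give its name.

Variant T

The traffic source-specific comparison favours Variant N throughout, but the pooled figures favour Variant T. The question is whether to condition on traffic source.
Because the variant influences traffic source, traffic source is a post-treatment mediator, not a confounder. Stratifying on it would bias the estimate; the causal effect is the crude pooled difference.
Pooled: Variant T 38.4% vs Variant N 17.1%; Variant T is higher overall.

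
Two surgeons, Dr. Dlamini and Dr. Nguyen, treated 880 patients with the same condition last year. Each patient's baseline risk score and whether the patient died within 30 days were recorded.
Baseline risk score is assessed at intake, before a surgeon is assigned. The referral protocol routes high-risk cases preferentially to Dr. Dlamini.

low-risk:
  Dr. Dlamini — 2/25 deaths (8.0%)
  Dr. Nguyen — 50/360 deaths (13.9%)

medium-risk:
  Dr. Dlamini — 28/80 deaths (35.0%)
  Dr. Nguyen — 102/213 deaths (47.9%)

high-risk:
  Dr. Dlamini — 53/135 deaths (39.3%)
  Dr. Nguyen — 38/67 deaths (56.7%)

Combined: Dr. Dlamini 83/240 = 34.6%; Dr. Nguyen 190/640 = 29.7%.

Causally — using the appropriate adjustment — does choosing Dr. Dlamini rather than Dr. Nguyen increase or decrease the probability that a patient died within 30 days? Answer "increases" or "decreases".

Since baseline risk score is a pre-existing factor (not a product of the surgeon) and it affects the outcome on its own, it is a confounder. The stratified rates, not the pooled rate, identify the causal effect.
Within each level — low-risk: 8.0% vs 13.9%; medium-risk: 35.0% vs 47.9%; high-risk: 39.3% vs 56.7% — Dr. Dlamini is lower every time.

decreases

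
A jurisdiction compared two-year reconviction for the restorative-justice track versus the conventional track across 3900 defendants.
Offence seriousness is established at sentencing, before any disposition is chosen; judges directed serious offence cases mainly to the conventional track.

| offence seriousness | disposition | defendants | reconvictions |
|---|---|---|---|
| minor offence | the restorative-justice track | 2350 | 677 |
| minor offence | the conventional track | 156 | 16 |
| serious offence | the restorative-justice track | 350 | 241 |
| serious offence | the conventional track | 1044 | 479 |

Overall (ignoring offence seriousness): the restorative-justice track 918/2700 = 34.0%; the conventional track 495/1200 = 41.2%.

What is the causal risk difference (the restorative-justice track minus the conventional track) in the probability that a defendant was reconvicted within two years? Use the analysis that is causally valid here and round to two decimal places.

+0.20

Offence seriousness is set before the disposition has any effect — it is not caused by the disposition — and it independently drives the outcome. That makes it a confounder, so the causal comparison is within offence seriousness levels.
Adjusting over the population distribution of offence seriousness: 0.643·(0.288−0.103) + 0.357·(0.689−0.459) = +0.201.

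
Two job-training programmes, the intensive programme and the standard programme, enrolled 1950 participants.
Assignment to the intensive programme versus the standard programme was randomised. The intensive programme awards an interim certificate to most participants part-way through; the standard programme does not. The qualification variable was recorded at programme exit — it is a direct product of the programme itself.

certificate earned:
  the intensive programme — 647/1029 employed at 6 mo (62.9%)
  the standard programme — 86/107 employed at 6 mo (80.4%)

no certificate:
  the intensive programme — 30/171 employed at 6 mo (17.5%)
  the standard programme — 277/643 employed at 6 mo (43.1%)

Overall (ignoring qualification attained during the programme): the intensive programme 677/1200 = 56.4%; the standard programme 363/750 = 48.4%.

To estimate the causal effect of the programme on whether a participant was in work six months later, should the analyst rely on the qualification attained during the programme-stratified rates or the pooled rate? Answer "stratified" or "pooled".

pooled

The qualification attained during the programme-specific comparison favours the standard programme throughout, but the pooled figures favour the intensive programme. The question is whether to condition on qualification attained during the programme.
The distribution of qualification attained during the programme is itself part of what the programme does — it is an intermediate outcome. Holding it fixed would remove that part of the effect; the total effect is the pooled difference.
Pooled: the intensive programme 56.4% vs the standard programme 48.4%; the intensive programme is higher overall.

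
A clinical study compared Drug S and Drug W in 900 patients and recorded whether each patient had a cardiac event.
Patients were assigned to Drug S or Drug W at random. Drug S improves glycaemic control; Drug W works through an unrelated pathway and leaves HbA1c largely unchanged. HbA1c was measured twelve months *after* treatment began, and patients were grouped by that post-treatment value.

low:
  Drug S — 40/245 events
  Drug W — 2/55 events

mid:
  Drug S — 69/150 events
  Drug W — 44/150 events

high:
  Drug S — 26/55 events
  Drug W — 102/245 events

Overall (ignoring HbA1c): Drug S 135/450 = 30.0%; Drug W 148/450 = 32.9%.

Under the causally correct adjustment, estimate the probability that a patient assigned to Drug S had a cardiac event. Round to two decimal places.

HbA1c is downstream of the drug. One should not condition on a consequence of treatment, so the overall rates are the right comparison.
So P(outcome | do(Drug S)) is just the pooled rate for Drug S: 135/450 = 0.300.

0.30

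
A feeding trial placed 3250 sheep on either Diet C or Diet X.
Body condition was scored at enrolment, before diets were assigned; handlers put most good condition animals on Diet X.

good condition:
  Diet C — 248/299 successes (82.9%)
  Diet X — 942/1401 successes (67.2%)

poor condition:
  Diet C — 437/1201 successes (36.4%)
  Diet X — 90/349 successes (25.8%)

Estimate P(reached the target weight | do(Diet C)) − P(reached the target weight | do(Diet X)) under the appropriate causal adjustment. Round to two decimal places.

+0.13

The imbalance in starting body condition arose from how sheep were allocated, not from anything the diet did; and starting body condition independently affects the outcome. The pooled gap is confounded — condition on starting body condition.
Adjusting over the population distribution of starting body condition: 0.523·(0.829−0.672) + 0.477·(0.364−0.258) = +0.133.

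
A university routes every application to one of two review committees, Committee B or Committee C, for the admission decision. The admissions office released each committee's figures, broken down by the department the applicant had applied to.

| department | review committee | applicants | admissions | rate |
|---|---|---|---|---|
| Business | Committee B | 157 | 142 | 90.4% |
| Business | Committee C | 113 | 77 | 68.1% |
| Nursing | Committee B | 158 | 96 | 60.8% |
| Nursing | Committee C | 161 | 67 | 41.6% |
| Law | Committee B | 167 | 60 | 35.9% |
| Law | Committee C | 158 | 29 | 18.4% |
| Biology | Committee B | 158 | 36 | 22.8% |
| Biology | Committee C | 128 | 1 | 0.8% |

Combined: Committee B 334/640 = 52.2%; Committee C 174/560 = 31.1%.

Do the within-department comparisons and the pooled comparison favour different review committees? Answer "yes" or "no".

no

Within each department level (Business 90.4% vs 68.1%; Nursing 60.8% vs 41.6%; Law 35.9% vs 18.4%; Biology 22.8% vs 0.8%), Committee B has the higher rate every time. Pooled: 52.2% vs 31.1% — Committee B has the higher rate overall. They agree.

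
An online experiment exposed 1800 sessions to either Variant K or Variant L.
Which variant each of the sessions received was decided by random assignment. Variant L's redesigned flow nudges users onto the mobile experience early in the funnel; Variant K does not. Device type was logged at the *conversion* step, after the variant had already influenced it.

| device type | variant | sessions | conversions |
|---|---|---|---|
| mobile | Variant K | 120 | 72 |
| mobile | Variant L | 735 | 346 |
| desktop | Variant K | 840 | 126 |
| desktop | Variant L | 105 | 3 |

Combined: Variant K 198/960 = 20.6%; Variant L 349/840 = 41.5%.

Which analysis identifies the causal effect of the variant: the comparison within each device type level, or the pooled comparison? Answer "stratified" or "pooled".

pooled

Device type is downstream of the variant. One should not condition on a consequence of treatment, so the overall rates are the right comparison.
Pooled: Variant K 20.6% vs Variant L 41.5%; Variant L is higher overall.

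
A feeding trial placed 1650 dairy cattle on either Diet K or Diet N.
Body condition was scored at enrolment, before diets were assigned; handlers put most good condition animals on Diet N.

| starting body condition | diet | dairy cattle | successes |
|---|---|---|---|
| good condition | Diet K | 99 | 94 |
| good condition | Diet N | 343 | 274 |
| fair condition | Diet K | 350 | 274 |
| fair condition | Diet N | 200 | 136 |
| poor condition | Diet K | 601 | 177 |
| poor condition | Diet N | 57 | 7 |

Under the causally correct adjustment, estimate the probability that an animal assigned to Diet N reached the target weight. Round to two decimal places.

Diet K is higher inside every starting body condition stratum but Diet N is higher in aggregate. Whether to stratify depends on how starting body condition relates to the diet.
Starting body condition satisfies the back-door criterion: it is not a descendant of the diet, and it blocks the spurious path from diet to outcome. Adjusting for it (i.e., using the within-starting body condition rates) gives the causal effect.
Standardising Diet N to the population starting body condition mix: 0.268·274/343 + 0.333·136/200 + 0.399·7/57 = 0.490.

0.49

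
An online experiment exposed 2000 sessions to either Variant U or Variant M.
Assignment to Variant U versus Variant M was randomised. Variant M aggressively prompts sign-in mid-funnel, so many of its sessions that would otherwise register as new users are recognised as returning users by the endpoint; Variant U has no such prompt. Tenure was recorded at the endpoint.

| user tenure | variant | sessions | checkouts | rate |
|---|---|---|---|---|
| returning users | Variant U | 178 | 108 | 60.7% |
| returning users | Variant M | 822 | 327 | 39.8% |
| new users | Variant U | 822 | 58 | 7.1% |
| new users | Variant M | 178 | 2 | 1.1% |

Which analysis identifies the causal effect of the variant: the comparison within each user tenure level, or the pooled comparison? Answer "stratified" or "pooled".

Variant U is higher inside every user tenure stratum but Variant M is higher in aggregate. Whether to stratify depends on how user tenure relates to the variant.
The distribution of user tenure is itself part of what the variant does — it is an intermediate outcome. Holding it fixed would remove that part of the effect; the total effect is the pooled difference.
Pooled: Variant U 16.6% vs Variant M 32.9%; Variant M is higher overall.

pooled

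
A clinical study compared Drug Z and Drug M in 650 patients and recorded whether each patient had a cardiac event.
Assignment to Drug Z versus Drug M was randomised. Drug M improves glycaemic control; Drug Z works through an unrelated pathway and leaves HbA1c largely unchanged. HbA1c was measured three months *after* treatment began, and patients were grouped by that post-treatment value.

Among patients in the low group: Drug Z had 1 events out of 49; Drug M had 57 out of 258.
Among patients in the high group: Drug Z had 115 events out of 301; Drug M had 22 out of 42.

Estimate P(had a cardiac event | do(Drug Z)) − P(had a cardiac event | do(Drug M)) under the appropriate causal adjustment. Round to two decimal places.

Because the drug influences HbA1c, HbA1c is a post-treatment mediator, not a confounder. Stratifying on it would bias the estimate; the causal effect is the crude pooled difference.
The causal difference is the pooled difference: 0.331 − 0.263 = +0.068.

+0.07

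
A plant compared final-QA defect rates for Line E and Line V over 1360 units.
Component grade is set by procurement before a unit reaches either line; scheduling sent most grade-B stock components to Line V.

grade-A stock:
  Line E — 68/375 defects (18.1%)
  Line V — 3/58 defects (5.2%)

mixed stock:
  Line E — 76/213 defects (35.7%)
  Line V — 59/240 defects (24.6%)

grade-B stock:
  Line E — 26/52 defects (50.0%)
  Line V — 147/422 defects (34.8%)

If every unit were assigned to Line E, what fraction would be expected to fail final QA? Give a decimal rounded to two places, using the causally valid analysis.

0.35

Line V is lower inside every component grade stratum but Line E is lower in aggregate. Whether to stratify depends on how component grade relates to the line.
Since component grade is a pre-existing factor (not a product of the line) and it affects the outcome on its own, it is a confounder. The stratified rates, not the pooled rate, identify the causal effect.
Standardising Line E to the population component grade mix: 0.318·68/375 + 0.333·76/213 + 0.349·26/52 = 0.351.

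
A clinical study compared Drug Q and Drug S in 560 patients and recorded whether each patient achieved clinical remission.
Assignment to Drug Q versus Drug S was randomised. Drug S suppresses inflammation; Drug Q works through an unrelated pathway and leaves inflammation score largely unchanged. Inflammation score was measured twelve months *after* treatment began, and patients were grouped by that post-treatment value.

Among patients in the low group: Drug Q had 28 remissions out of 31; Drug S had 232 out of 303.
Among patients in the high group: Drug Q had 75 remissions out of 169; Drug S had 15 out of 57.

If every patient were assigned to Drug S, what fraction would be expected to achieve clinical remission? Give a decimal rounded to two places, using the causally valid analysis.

Because the drug influences inflammation score, inflammation score is a post-treatment mediator, not a confounder. Stratifying on it would bias the estimate; the causal effect is the crude pooled difference.
So P(outcome | do(Drug S)) is just the pooled rate for Drug S: 247/360 = 0.686.

0.69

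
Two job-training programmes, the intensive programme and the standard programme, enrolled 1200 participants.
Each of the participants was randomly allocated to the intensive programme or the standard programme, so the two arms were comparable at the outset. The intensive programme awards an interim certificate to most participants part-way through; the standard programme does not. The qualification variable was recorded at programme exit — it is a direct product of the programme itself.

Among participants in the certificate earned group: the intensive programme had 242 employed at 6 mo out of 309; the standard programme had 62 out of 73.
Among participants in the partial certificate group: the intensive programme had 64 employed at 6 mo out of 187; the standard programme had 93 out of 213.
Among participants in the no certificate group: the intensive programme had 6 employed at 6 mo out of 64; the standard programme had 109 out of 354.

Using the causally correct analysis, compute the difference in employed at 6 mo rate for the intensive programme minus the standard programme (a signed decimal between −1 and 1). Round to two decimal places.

+0.14

Because the programme influences qualification attained during the programme, qualification attained during the programme is a post-treatment mediator, not a confounder. Stratifying on it would bias the estimate; the causal effect is the crude pooled difference.
The causal difference is the pooled difference: 0.557 − 0.412 = +0.145.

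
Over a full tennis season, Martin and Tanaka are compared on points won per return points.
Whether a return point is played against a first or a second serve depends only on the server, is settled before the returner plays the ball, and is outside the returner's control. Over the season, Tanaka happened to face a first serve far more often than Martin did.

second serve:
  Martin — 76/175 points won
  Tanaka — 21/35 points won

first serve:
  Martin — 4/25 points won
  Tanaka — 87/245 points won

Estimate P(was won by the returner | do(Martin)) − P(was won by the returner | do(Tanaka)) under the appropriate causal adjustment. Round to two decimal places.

Here serve type is a common cause — it drives both which player a case falls under and the outcome. The crude comparison mixes populations; the stratum-specific rates are the causally relevant ones.
Adjusting over the population distribution of serve type: 0.438·(0.434−0.600) + 0.562·(0.160−0.355) = -0.182.

-0.18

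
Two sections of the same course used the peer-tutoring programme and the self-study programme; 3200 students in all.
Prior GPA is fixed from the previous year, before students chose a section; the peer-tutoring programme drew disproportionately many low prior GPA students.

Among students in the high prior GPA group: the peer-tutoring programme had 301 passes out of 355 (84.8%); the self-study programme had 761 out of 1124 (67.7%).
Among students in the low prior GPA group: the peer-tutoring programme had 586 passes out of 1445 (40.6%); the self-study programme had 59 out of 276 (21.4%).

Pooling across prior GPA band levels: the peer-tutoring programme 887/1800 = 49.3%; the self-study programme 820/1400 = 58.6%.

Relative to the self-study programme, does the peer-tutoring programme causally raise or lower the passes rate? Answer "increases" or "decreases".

Nothing the teaching method does changes prior GPA band; the imbalance is an allocation artefact. With prior GPA band also predicting the outcome, the pooled figure is confounded, and the within-stratum comparison is the causal one.
Within each level — high prior GPA: 84.8% vs 67.7%; low prior GPA: 40.6% vs 21.4% — the peer-tutoring programme is higher every time.

increases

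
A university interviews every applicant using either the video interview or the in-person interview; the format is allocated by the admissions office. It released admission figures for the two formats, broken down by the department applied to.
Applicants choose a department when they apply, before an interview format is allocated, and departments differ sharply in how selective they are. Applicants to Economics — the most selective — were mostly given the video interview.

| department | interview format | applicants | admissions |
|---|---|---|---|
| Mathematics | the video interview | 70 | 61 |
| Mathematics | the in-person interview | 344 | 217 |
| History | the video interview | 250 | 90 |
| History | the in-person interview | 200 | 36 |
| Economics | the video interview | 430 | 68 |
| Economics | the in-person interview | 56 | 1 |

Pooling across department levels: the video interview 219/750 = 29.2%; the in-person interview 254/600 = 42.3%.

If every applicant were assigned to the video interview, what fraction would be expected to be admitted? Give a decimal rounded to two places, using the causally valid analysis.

0.44

The department-specific comparison favours the video interview throughout, but the pooled figures favour the in-person interview. The question is whether to condition on department.
Here department is a common cause — it drives both which interview format a case falls under and the outcome. The crude comparison mixes populations; the stratum-specific rates are the causally relevant ones.
Standardising the video interview to the population department mix: 0.307·61/70 + 0.333·90/250 + 0.360·68/430 = 0.444.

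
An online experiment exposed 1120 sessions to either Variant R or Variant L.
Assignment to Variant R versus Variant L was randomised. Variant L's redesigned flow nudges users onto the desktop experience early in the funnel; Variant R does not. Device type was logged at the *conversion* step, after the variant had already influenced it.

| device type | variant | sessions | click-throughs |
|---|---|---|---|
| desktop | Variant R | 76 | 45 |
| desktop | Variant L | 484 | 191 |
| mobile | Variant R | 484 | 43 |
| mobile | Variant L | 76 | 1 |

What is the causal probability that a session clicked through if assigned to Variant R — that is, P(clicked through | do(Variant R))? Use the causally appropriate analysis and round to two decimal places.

0.16

Device type is downstream of the variant. One should not condition on a consequence of treatment, so the overall rates are the right comparison.
So P(outcome | do(Variant R)) is just the pooled rate for Variant R: 88/560 = 0.157.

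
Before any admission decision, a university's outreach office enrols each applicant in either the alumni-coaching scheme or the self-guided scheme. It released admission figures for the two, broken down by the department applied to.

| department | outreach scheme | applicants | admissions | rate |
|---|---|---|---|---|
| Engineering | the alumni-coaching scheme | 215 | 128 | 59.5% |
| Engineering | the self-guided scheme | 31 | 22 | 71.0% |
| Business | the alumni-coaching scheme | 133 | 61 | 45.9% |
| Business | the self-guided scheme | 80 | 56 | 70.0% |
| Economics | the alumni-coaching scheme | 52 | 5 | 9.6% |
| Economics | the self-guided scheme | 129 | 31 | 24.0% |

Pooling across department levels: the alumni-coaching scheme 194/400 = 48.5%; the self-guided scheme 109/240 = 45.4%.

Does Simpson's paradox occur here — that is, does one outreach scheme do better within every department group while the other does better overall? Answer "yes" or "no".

Within each department level (Engineering 59.5% vs 71.0%; Business 45.9% vs 70.0%; Economics 9.6% vs 24.0%), the self-guided scheme has the higher rate every time. Pooled: 48.5% vs 45.4% — the alumni-coaching scheme has the higher rate overall. The two comparisons disagree.

yes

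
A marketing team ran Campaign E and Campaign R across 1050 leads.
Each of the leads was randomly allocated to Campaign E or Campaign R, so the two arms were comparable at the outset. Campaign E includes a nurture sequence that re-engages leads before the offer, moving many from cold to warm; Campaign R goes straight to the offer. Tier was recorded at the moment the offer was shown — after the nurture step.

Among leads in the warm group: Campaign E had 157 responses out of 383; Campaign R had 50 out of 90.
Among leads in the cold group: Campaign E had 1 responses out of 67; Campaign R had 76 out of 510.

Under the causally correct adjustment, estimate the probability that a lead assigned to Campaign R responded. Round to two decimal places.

0.21

The engagement tier-specific comparison favours Campaign R throughout, but the pooled figures favour Campaign E. The question is whether to condition on engagement tier.
Engagement tier is recorded after the campaign and is itself shifted by it — it sits on the causal path from campaign to outcome. Conditioning on a mediator would strip out part of the effect we want; the pooled comparison gives the total causal effect.
So P(outcome | do(Campaign R)) is just the pooled rate for Campaign R: 126/600 = 0.210.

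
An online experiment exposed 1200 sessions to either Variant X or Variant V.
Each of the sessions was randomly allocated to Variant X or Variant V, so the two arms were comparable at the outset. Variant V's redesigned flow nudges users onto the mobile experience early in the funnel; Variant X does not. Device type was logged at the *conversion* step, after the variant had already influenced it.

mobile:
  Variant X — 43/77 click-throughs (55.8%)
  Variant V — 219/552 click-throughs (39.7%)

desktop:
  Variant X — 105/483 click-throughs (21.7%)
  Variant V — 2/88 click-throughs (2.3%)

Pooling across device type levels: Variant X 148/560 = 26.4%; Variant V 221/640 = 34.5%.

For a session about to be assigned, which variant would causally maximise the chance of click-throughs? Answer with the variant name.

Because the variant influences device type, device type is a post-treatment mediator, not a confounder. Stratifying on it would bias the estimate; the causal effect is the crude pooled difference.
Pooled: Variant X 26.4% vs Variant V 34.5%; Variant V is higher overall.

Variant V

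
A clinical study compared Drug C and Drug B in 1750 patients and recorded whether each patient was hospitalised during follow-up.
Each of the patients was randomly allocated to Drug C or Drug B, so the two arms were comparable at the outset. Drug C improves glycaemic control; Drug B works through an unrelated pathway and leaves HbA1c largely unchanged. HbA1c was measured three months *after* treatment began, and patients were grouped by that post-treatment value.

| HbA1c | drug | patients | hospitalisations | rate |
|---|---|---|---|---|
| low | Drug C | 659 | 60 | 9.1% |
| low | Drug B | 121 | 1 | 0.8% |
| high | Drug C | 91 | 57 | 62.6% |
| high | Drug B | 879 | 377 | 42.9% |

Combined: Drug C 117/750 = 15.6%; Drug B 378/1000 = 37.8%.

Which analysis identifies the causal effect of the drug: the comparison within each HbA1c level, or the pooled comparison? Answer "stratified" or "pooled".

pooled

Because the drug influences HbA1c, HbA1c is a post-treatment mediator, not a confounder. Stratifying on it would bias the estimate; the causal effect is the crude pooled difference.
Pooled: Drug C 15.6% vs Drug B 37.8%; Drug C is lower overall.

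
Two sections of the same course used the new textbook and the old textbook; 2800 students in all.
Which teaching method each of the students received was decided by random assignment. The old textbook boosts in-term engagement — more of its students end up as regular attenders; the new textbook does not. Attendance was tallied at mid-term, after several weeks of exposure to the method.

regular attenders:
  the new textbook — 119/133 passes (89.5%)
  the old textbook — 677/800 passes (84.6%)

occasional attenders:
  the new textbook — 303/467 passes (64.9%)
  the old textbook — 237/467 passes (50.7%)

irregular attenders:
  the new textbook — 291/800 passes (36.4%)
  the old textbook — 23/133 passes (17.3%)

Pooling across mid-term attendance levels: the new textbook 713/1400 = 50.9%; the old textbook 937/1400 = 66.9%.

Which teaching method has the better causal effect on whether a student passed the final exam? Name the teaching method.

Because the teaching method influences mid-term attendance, mid-term attendance is a post-treatment mediator, not a confounder. Stratifying on it would bias the estimate; the causal effect is the crude pooled difference.
Pooled: the new textbook 50.9% vs the old textbook 66.9%; the old textbook is higher overall.

the old textbook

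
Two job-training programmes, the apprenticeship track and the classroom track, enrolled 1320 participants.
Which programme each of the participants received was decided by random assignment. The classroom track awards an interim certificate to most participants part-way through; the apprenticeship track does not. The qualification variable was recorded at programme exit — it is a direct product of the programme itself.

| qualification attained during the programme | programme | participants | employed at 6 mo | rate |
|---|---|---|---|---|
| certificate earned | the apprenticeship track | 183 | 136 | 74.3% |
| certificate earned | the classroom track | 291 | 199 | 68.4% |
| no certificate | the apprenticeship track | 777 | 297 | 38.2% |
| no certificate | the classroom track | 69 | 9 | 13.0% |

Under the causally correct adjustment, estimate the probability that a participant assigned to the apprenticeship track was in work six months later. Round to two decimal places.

0.45

Qualification attained during the programme here is a post-treatment variable shaped by the programme; conditioning on it would introduce bias rather than remove it. The overall comparison is the causal one.
So P(outcome | do(the apprenticeship track)) is just the pooled rate for the apprenticeship track: 433/960 = 0.451.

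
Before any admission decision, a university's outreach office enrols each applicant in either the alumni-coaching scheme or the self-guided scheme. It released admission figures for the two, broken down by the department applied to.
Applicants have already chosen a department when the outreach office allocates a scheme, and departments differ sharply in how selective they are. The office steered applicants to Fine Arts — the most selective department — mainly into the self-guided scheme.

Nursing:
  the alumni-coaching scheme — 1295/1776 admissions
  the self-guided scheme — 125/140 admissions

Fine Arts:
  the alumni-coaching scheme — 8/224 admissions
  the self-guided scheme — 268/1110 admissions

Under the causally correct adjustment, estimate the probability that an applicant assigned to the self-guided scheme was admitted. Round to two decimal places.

0.63

Department is set before the outreach scheme has any effect — it is not caused by the outreach scheme — and it independently drives the outcome. That makes it a confounder, so the causal comparison is within department levels.
Standardising the self-guided scheme to the population department mix: 0.590·125/140 + 0.410·268/1110 = 0.625.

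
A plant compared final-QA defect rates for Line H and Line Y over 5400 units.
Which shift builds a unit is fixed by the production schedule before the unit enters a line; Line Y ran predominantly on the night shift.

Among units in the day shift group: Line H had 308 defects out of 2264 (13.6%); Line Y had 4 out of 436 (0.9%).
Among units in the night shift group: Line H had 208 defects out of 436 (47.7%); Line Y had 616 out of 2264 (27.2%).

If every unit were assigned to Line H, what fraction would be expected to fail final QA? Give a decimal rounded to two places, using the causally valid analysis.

Shift is set before the line has any effect — it is not caused by the line — and it independently drives the outcome. That makes it a confounder, so the causal comparison is within shift levels.
Standardising Line H to the population shift mix: 0.500·308/2264 + 0.500·208/436 = 0.307.

0.31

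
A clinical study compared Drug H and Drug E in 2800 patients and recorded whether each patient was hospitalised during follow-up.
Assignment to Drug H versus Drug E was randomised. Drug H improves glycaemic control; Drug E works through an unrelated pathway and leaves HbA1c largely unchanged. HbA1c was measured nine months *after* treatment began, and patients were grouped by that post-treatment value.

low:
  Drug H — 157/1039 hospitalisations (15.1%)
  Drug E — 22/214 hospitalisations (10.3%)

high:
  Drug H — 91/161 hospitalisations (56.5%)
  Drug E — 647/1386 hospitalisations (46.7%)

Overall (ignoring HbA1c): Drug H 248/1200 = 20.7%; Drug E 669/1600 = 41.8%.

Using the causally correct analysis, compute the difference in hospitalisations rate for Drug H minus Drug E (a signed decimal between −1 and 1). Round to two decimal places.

-0.21

Drug E is lower inside every HbA1c stratum but Drug H is lower in aggregate. Whether to stratify depends on how HbA1c relates to the drug.
Because the drug influences HbA1c, HbA1c is a post-treatment mediator, not a confounder. Stratifying on it would bias the estimate; the causal effect is the crude pooled difference.
The causal difference is the pooled difference: 0.207 − 0.418 = -0.211.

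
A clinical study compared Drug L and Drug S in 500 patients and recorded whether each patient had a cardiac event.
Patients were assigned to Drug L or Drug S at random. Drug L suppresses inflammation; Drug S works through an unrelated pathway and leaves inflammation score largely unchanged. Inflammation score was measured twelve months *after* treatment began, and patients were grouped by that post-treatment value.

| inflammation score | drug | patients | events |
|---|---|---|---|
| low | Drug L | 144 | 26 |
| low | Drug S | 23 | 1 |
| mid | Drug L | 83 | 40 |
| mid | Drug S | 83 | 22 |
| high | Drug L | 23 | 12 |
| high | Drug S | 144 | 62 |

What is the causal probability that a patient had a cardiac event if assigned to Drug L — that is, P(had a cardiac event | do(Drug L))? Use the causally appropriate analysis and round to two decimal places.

0.31

The distribution of inflammation score is itself part of what the drug does — it is an intermediate outcome. Holding it fixed would remove that part of the effect; the total effect is the pooled difference.
So P(outcome | do(Drug L)) is just the pooled rate for Drug L: 78/250 = 0.312.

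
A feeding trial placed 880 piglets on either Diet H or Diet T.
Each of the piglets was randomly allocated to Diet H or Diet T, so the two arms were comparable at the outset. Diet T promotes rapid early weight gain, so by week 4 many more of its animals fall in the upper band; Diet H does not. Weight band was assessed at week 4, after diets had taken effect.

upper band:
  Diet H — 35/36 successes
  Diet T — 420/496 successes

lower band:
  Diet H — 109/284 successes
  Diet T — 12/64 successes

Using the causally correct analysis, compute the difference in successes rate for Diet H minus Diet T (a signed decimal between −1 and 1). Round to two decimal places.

-0.32

Week-4 weight band here is a post-treatment variable shaped by the diet; conditioning on it would introduce bias rather than remove it. The overall comparison is the causal one.
The causal difference is the pooled difference: 0.450 − 0.771 = -0.321.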